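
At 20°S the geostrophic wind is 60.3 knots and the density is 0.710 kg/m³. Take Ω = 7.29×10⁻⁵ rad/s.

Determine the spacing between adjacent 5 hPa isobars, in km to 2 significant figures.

460 km

Coriolis parameter at 20°S:
f = 2Ω sin φ = 2 × 7.29×10⁻⁵ × sin 20° = 4.99×10⁻⁵ s⁻¹
Wind speed in SI: 60.3 knots = 31.0 m/s
Geostrophic balance rearranged: |∂P/∂n| = f ρ V_g
|∂P/∂n| = 4.99×10⁻⁵ × 0.710 × 31.0 = 1.10×10⁻³ Pa/m
Isobar spacing: Δn = ΔP/|∂P/∂n| = 500 Pa / 1.10×10⁻³ Pa/m = 455247 m ≈ 460 km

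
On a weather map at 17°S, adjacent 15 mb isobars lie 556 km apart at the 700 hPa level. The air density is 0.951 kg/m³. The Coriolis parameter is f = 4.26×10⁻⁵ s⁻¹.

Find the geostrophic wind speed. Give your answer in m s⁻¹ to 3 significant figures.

66.6 m s⁻¹

Pressure gradient: |∂P/∂n| = 1500 Pa / 556000 m = 2.70×10⁻³ Pa/m
Geostrophic balance (pressure-gradient force = Coriolis force):
V_g = (1/(fρ)) |∂P/∂n| = 2.70×10⁻³ / (4.26×10⁻⁵ × 0.951) = 66.6 m/s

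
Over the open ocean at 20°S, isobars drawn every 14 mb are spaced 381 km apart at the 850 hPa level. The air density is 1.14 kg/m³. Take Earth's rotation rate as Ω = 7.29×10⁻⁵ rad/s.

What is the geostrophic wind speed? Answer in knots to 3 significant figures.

126 knots

Coriolis parameter at 20°S:
f = 2Ω sin φ = 2 × 7.29×10⁻⁵ × sin 20° = 4.99×10⁻⁵ s⁻¹
Pressure gradient: |∂P/∂n| = 1400 Pa / 381000 m = 3.67×10⁻³ Pa/m
Geostrophic balance (pressure-gradient force = Coriolis force):
V_g = (1/(fρ)) |∂P/∂n| = 3.67×10⁻³ / (4.99×10⁻⁵ × 1.14) = 64.6 m/s
Converting: 64.6 m/s × 1.944 = 126 knots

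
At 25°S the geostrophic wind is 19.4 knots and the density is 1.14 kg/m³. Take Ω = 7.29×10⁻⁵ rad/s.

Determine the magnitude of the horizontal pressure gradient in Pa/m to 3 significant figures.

7.01×10⁻⁴ Pa/m

Coriolis parameter at 25°S:
f = 2Ω sin φ = 2 × 7.29×10⁻⁵ × sin 25° = 6.16×10⁻⁵ s⁻¹
Wind speed in SI: 19.4 knots = 9.98 m/s
Geostrophic balance rearranged: |∂P/∂n| = f ρ V_g
|∂P/∂n| = 6.16×10⁻⁵ × 1.14 × 9.98 = 7.01×10⁻⁴ Pa/m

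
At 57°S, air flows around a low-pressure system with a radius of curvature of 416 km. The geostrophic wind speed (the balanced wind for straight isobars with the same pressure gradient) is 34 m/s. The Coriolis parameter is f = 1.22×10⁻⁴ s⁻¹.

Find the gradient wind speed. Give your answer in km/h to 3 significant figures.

83.9 km/h

Around a low, centrifugal force acts outward with Coriolis, so pressure-gradient force balances both:
(1/ρ)|∂P/∂n| = fV + V²/R  →  V² + fR·V − fR·V_g = 0
With fR = 1.22×10⁻⁴ × 416×10³ m = 50.8 m/s:
V = [−fR + √((fR)² + 4 fR V_g)]/2 = [−50.8 + √(50.8² + 4×50.8×34)]/2 = 23.3 m/s
Subgeostrophic (V < V_g = 34 m/s), as expected around a low.
Converting: 23.3 m/s × 3.6 = 83.9 km/h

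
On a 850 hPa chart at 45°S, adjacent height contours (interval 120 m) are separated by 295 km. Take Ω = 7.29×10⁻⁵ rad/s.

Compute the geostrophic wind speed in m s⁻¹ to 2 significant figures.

39 m s⁻¹

Coriolis parameter at 45°S:
f = 2Ω sin φ = 2 × 7.29×10⁻⁵ × sin 45° = 1.03×10⁻⁴ s⁻¹
Height gradient: |∂Z/∂n| = 120 m / 295000 m = 4.07×10⁻⁴
On a pressure surface, geostrophic balance gives V_g = (g/f)|∂Z/∂n|:
V_g = 9.81 × 4.07×10⁻⁴ / 1.03×10⁻⁴ = 38.7 m/s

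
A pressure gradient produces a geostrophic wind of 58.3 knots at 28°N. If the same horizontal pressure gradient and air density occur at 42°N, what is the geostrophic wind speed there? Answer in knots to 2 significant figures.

With the same pressure gradient and density, V_g ∝ 1/f ∝ 1/sin φ.
V₂ = V₁ · sin φ₁ / sin φ₂ = 58.3 × sin 28° / sin 42°
V₂ = 58.3 × 0.4695/0.6691 = 41 knots

41 knots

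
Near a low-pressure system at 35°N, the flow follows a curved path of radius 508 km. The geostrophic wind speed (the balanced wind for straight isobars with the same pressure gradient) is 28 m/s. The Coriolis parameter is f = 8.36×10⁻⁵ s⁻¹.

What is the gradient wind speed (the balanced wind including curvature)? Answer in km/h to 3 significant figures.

Around a low, centrifugal force acts outward with Coriolis, so pressure-gradient force balances both:
(1/ρ)|∂P/∂n| = fV + V²/R  →  V² + fR·V − fR·V_g = 0
With fR = 8.36×10⁻⁵ × 508×10³ m = 42.5 m/s:
V = [−fR + √((fR)² + 4 fR V_g)]/2 = [−42.5 + √(42.5² + 4×42.5×28)]/2 = 19.3 m/s
Subgeostrophic (V < V_g = 28 m/s), as expected around a low.
Converting: 19.3 m/s × 3.6 = 69.3 km/h

69.3 km/h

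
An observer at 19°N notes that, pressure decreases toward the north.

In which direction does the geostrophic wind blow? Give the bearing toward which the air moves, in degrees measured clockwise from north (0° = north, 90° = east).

090°

The pressure-gradient force points toward the north (bearing 000°).
Geostrophic balance: in the Northern Hemisphere the Coriolis force deflects motion to the right, so the geostrophic wind blows 90° to the right of the pressure-gradient force (low pressure on the left).
Rotating 000° by 90° clockwise gives 090° — the wind blows toward the east.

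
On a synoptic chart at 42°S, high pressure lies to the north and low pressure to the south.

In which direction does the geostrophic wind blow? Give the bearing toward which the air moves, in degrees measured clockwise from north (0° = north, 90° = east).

090°

The pressure-gradient force points toward the south (bearing 180°).
Geostrophic balance: in the Southern Hemisphere the Coriolis force deflects motion to the left, so the geostrophic wind blows 90° to the left of the pressure-gradient force (low pressure on the right).
Rotating 180° by 90° counterclockwise gives 090° — the wind blows toward the east.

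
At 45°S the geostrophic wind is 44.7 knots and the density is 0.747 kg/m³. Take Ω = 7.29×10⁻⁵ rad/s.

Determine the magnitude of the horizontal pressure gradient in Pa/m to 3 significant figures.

1.77×10⁻³ Pa/m

Coriolis parameter at 45°S:
f = 2Ω sin φ = 2 × 7.29×10⁻⁵ × sin 45° = 1.03×10⁻⁴ s⁻¹
Wind speed in SI: 44.7 knots = 23.0 m/s
Geostrophic balance rearranged: |∂P/∂n| = f ρ V_g
|∂P/∂n| = 1.03×10⁻⁴ × 0.747 × 23.0 = 1.77×10⁻³ Pa/m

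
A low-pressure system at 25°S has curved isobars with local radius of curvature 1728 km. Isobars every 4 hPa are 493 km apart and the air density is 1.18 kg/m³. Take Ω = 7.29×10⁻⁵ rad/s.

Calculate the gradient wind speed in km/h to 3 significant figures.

36.7 km/h

Coriolis parameter at 25°S:
f = 2Ω sin φ = 2 × 7.29×10⁻⁵ × sin 25° = 6.16×10⁻⁵ s⁻¹
Pressure gradient: |∂P/∂n| = 400 Pa / 493000 m = 8.11×10⁻⁴ Pa/m
Geostrophic speed: V_g = |∂P/∂n|/(fρ) = 8.11×10⁻⁴/(6.16×10⁻⁵ × 1.18) = 11.2 m/s
Around a low, centrifugal force acts outward with Coriolis, so pressure-gradient force balances both:
(1/ρ)|∂P/∂n| = fV + V²/R  →  V² + fR·V − fR·V_g = 0
With fR = 6.16×10⁻⁵ × 1728×10³ m = 106 m/s:
V = [−fR + √((fR)² + 4 fR V_g)]/2 = [−106 + √(106² + 4×106×11.2)]/2 = 10.2 m/s
Subgeostrophic (V < V_g = 11.2 m/s), as expected around a low.
Converting: 10.2 m/s × 3.6 = 36.7 km/h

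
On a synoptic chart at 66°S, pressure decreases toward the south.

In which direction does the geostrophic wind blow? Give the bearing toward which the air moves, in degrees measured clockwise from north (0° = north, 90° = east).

090°

The pressure-gradient force points toward the south (bearing 180°).
Geostrophic balance: in the Southern Hemisphere the Coriolis force deflects motion to the left, so the geostrophic wind blows 90° to the left of the pressure-gradient force (low pressure on the right).
Rotating 180° by 90° counterclockwise gives 090° — the wind blows toward the east.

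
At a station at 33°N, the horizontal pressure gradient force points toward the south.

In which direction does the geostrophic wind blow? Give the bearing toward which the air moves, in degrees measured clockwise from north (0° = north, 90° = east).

The pressure-gradient force points toward the south (bearing 180°).
Geostrophic balance: in the Northern Hemisphere the Coriolis force deflects motion to the right, so the geostrophic wind blows 90° to the right of the pressure-gradient force (low pressure on the left).
Rotating 180° by 90° clockwise gives 270° — the wind blows toward the west.

270°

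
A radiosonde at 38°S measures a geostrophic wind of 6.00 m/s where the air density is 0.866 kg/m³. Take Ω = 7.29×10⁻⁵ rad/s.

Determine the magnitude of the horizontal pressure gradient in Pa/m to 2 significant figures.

Coriolis parameter at 38°S:
f = 2Ω sin φ = 2 × 7.29×10⁻⁵ × sin 38° = 8.98×10⁻⁵ s⁻¹
Geostrophic balance rearranged: |∂P/∂n| = f ρ V_g
|∂P/∂n| = 8.98×10⁻⁵ × 0.866 × 6.00 = 4.66×10⁻⁴ Pa/m

4.7×10⁻⁴ Pa/m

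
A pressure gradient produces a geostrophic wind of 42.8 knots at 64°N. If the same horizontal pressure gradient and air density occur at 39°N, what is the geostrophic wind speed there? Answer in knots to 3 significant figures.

61.1 knots

With the same pressure gradient and density, V_g ∝ 1/f ∝ 1/sin φ.
V₂ = V₁ · sin φ₁ / sin φ₂ = 42.8 × sin 64° / sin 39°
V₂ = 42.8 × 0.8988/0.6293 = 61.1 knots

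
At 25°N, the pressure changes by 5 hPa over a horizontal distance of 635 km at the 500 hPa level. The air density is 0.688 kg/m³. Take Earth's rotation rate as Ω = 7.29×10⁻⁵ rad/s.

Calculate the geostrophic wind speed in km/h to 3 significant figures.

Coriolis parameter at 25°N:
f = 2Ω sin φ = 2 × 7.29×10⁻⁵ × sin 25° = 6.16×10⁻⁵ s⁻¹
Pressure gradient: |∂P/∂n| = 500 Pa / 635000 m = 7.87×10⁻⁴ Pa/m
Geostrophic balance (pressure-gradient force = Coriolis force):
V_g = (1/(fρ)) |∂P/∂n| = 7.87×10⁻⁴ / (6.16×10⁻⁵ × 0.688) = 18.6 m/s
Converting: 18.6 m/s × 3.6 = 66.9 km/h

66.9 km/h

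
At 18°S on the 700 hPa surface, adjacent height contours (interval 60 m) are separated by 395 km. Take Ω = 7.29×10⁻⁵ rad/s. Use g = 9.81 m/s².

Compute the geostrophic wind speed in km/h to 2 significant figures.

Coriolis parameter at 18°S:
f = 2Ω sin φ = 2 × 7.29×10⁻⁵ × sin 18° = 4.51×10⁻⁵ s⁻¹
Height gradient: |∂Z/∂n| = 60 m / 395000 m = 1.52×10⁻⁴
On a pressure surface, geostrophic balance gives V_g = (g/f)|∂Z/∂n|:
V_g = 9.81 × 1.52×10⁻⁴ / 4.51×10⁻⁵ = 33.1 m/s
Converting: 33.1 m/s × 3.6 = 120 km/h

120 km/h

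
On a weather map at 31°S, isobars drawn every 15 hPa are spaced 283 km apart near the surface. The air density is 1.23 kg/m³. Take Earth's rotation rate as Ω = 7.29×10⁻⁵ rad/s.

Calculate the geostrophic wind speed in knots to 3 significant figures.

112 knots

Coriolis parameter at 31°S:
f = 2Ω sin φ = 2 × 7.29×10⁻⁵ × sin 31° = 7.51×10⁻⁵ s⁻¹
Pressure gradient: |∂P/∂n| = 1500 Pa / 283000 m = 5.30×10⁻³ Pa/m
Geostrophic balance (pressure-gradient force = Coriolis force):
V_g = (1/(fρ)) |∂P/∂n| = 5.30×10⁻³ / (7.51×10⁻⁵ × 1.23) = 57.4 m/s
Converting: 57.4 m/s × 1.944 = 112 knots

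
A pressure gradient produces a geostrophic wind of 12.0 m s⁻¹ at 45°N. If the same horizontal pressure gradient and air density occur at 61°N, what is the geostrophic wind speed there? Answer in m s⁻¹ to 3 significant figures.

With the same pressure gradient and density, V_g ∝ 1/f ∝ 1/sin φ.
V₂ = V₁ · sin φ₁ / sin φ₂ = 12.0 × sin 45° / sin 61°
V₂ = 12.0 × 0.7071/0.8746 = 9.70 m s⁻¹

9.70 m s⁻¹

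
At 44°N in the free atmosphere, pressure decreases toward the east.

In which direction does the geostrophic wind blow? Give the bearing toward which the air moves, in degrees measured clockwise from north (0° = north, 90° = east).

180°

The pressure-gradient force points toward the east (bearing 090°).
Geostrophic balance: in the Northern Hemisphere the Coriolis force deflects motion to the right, so the geostrophic wind blows 90° to the right of the pressure-gradient force (low pressure on the left).
Rotating 090° by 90° clockwise gives 180° — the wind blows toward the south.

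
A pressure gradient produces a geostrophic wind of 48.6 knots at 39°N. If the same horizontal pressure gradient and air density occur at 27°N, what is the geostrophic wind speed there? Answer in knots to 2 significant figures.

67 knots

With the same pressure gradient and density, V_g ∝ 1/f ∝ 1/sin φ.
V₂ = V₁ · sin φ₁ / sin φ₂ = 48.6 × sin 39° / sin 27°
V₂ = 48.6 × 0.6293/0.4540 = 67 knots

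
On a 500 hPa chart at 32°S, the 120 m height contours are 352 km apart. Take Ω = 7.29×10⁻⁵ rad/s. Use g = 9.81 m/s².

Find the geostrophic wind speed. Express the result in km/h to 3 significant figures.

156 km/h

Coriolis parameter at 32°S:
f = 2Ω sin φ = 2 × 7.29×10⁻⁵ × sin 32° = 7.73×10⁻⁵ s⁻¹
Height gradient: |∂Z/∂n| = 120 m / 352000 m = 3.41×10⁻⁴
On a pressure surface, geostrophic balance gives V_g = (g/f)|∂Z/∂n|:
V_g = 9.81 × 3.41×10⁻⁴ / 7.73×10⁻⁵ = 43.3 m/s
Converting: 43.3 m/s × 3.6 = 156 km/h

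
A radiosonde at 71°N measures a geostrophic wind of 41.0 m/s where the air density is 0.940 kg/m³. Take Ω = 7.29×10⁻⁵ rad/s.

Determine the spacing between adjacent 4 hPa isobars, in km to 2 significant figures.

75 km

Coriolis parameter at 71°N:
f = 2Ω sin φ = 2 × 7.29×10⁻⁵ × sin 71° = 1.38×10⁻⁴ s⁻¹
Geostrophic balance rearranged: |∂P/∂n| = f ρ V_g
|∂P/∂n| = 1.38×10⁻⁴ × 0.940 × 41.0 = 5.31×10⁻³ Pa/m
Isobar spacing: Δn = ΔP/|∂P/∂n| = 400 Pa / 5.31×10⁻³ Pa/m = 75287 m ≈ 75 km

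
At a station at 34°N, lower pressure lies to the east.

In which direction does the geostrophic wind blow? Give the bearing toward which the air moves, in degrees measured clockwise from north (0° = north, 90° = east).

The pressure-gradient force points toward the east (bearing 090°).
Geostrophic balance: in the Northern Hemisphere the Coriolis force deflects motion to the right, so the geostrophic wind blows 90° to the right of the pressure-gradient force (low pressure on the left).
Rotating 090° by 90° clockwise gives 180° — the wind blows toward the south.

180°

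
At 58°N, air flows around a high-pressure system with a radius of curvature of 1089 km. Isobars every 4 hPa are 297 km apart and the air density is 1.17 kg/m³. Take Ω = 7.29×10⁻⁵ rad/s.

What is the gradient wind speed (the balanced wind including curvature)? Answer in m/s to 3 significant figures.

10.1 m/s

Coriolis parameter at 58°N:
f = 2Ω sin φ = 2 × 7.29×10⁻⁵ × sin 58° = 1.24×10⁻⁴ s⁻¹
Pressure gradient: |∂P/∂n| = 400 Pa / 297000 m = 1.35×10⁻³ Pa/m
Geostrophic speed: V_g = |∂P/∂n|/(fρ) = 1.35×10⁻³/(1.24×10⁻⁴ × 1.17) = 9.31 m/s
Around a high, pressure-gradient force acts outward with centrifugal, so Coriolis balances both:
fV = (1/ρ)|∂P/∂n| + V²/R  →  V² − fR·V + fR·V_g = 0
With fR = 1.24×10⁻⁴ × 1089×10³ m = 135 m/s:
V = [fR − √((fR)² − 4 fR V_g)]/2 = [135 − √(135² − 4×135×9.31)]/2 = 10.1 m/s
Supergeostrophic (V > V_g = 9.31 m/s), as expected around a high.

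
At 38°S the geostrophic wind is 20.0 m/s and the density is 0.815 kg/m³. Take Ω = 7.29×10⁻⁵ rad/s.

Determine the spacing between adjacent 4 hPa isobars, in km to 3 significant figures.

Coriolis parameter at 38°S:
f = 2Ω sin φ = 2 × 7.29×10⁻⁵ × sin 38° = 8.98×10⁻⁵ s⁻¹
Geostrophic balance rearranged: |∂P/∂n| = f ρ V_g
|∂P/∂n| = 8.98×10⁻⁵ × 0.815 × 20.0 = 1.46×10⁻³ Pa/m
Isobar spacing: Δn = ΔP/|∂P/∂n| = 400 Pa / 1.46×10⁻³ Pa/m = 273384 m ≈ 273 km

273 km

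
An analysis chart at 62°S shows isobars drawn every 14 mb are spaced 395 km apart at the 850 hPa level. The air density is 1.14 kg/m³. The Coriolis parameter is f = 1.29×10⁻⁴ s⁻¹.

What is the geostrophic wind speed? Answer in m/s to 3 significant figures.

24.1 m/s

Pressure gradient: |∂P/∂n| = 1400 Pa / 395000 m = 3.54×10⁻³ Pa/m
Geostrophic balance (pressure-gradient force = Coriolis force):
V_g = (1/(fρ)) |∂P/∂n| = 3.54×10⁻³ / (1.29×10⁻⁴ × 1.14) = 24.1 m/s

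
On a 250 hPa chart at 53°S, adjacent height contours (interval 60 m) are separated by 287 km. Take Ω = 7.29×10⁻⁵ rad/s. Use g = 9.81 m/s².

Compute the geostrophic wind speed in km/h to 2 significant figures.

63 km/h

Coriolis parameter at 53°S:
f = 2Ω sin φ = 2 × 7.29×10⁻⁵ × sin 53° = 1.16×10⁻⁴ s⁻¹
Height gradient: |∂Z/∂n| = 60 m / 287000 m = 2.09×10⁻⁴
On a pressure surface, geostrophic balance gives V_g = (g/f)|∂Z/∂n|:
V_g = 9.81 × 2.09×10⁻⁴ / 1.16×10⁻⁴ = 17.6 m/s
Converting: 17.6 m/s × 3.6 = 63 km/h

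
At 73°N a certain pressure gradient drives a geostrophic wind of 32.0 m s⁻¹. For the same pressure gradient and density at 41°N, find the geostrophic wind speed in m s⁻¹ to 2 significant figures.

With the same pressure gradient and density, V_g ∝ 1/f ∝ 1/sin φ.
V₂ = V₁ · sin φ₁ / sin φ₂ = 32.0 × sin 73° / sin 41°
V₂ = 32.0 × 0.9563/0.6561 = 47 m s⁻¹

47 m s⁻¹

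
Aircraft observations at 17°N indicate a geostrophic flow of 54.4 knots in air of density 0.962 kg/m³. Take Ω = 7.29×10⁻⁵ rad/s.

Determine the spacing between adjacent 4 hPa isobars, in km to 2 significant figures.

350 km

Coriolis parameter at 17°N:
f = 2Ω sin φ = 2 × 7.29×10⁻⁵ × sin 17° = 4.26×10⁻⁵ s⁻¹
Wind speed in SI: 54.4 knots = 28.0 m/s
Geostrophic balance rearranged: |∂P/∂n| = f ρ V_g
|∂P/∂n| = 4.26×10⁻⁵ × 0.962 × 28.0 = 1.15×10⁻³ Pa/m
Isobar spacing: Δn = ΔP/|∂P/∂n| = 400 Pa / 1.15×10⁻³ Pa/m = 348542 m ≈ 350 km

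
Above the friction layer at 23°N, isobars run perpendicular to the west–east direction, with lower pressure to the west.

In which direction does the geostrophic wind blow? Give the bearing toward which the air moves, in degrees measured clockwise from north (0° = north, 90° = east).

The pressure-gradient force points toward the west (bearing 270°).
Geostrophic balance: in the Northern Hemisphere the Coriolis force deflects motion to the right, so the geostrophic wind blows 90° to the right of the pressure-gradient force (low pressure on the left).
Rotating 270° by 90° clockwise gives 000° — the wind blows toward the north.

000°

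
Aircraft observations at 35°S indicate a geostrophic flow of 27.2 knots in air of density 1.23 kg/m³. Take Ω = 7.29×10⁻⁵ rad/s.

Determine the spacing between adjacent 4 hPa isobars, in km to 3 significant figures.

Coriolis parameter at 35°S:
f = 2Ω sin φ = 2 × 7.29×10⁻⁵ × sin 35° = 8.36×10⁻⁵ s⁻¹
Wind speed in SI: 27.2 knots = 14.0 m/s
Geostrophic balance rearranged: |∂P/∂n| = f ρ V_g
|∂P/∂n| = 8.36×10⁻⁵ × 1.23 × 14.0 = 1.44×10⁻³ Pa/m
Isobar spacing: Δn = ΔP/|∂P/∂n| = 400 Pa / 1.44×10⁻³ Pa/m = 277907 m ≈ 278 km

278 km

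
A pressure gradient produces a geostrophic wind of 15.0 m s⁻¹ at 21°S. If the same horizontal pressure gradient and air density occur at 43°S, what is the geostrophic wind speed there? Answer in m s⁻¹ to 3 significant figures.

7.88 m s⁻¹

With the same pressure gradient and density, V_g ∝ 1/f ∝ 1/sin φ.
V₂ = V₁ · sin φ₁ / sin φ₂ = 15.0 × sin 21° / sin 43°
V₂ = 15.0 × 0.3584/0.6820 = 7.88 m s⁻¹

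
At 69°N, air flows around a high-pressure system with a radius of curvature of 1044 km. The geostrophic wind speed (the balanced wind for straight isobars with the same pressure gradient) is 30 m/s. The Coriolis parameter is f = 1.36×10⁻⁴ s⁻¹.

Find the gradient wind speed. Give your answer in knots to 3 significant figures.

Around a high, pressure-gradient force acts outward with centrifugal, so Coriolis balances both:
fV = (1/ρ)|∂P/∂n| + V²/R  →  V² − fR·V + fR·V_g = 0
With fR = 1.36×10⁻⁴ × 1044×10³ m = 142 m/s:
V = [fR − √((fR)² − 4 fR V_g)]/2 = [142 − √(142² − 4×142×30)]/2 = 43.1 m/s
Supergeostrophic (V > V_g = 30 m/s), as expected around a high.
Converting: 43.1 m/s × 1.944 = 83.7 knots

83.7 knots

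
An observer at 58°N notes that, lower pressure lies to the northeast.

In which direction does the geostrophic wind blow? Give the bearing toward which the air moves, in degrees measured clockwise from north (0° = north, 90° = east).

135°

The pressure-gradient force points toward the northeast (bearing 045°).
Geostrophic balance: in the Northern Hemisphere the Coriolis force deflects motion to the right, so the geostrophic wind blows 90° to the right of the pressure-gradient force (low pressure on the left).
Rotating 045° by 90° clockwise gives 135° — the wind blows toward the southeast.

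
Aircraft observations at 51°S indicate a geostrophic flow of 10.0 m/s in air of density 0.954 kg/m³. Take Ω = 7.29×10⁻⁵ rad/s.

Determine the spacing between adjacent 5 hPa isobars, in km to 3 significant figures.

Coriolis parameter at 51°S:
f = 2Ω sin φ = 2 × 7.29×10⁻⁵ × sin 51° = 1.13×10⁻⁴ s⁻¹
Geostrophic balance rearranged: |∂P/∂n| = f ρ V_g
|∂P/∂n| = 1.13×10⁻⁴ × 0.954 × 10.0 = 1.08×10⁻³ Pa/m
Isobar spacing: Δn = ΔP/|∂P/∂n| = 500 Pa / 1.08×10⁻³ Pa/m = 462553 m ≈ 463 km

463 km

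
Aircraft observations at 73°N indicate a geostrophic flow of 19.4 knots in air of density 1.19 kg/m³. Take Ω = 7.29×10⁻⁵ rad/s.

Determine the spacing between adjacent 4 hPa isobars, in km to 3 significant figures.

242 km

Coriolis parameter at 73°N:
f = 2Ω sin φ = 2 × 7.29×10⁻⁵ × sin 73° = 1.39×10⁻⁴ s⁻¹
Wind speed in SI: 19.4 knots = 9.98 m/s
Geostrophic balance rearranged: |∂P/∂n| = f ρ V_g
|∂P/∂n| = 1.39×10⁻⁴ × 1.19 × 9.98 = 1.66×10⁻³ Pa/m
Isobar spacing: Δn = ΔP/|∂P/∂n| = 400 Pa / 1.66×10⁻³ Pa/m = 241557 m ≈ 242 km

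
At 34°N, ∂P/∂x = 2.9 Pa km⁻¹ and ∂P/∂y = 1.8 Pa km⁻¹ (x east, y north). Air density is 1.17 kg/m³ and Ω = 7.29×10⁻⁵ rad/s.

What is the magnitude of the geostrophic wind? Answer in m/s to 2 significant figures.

36 m/s

Coriolis parameter at 34°N:
f = 2Ω sin φ = 2 × 7.29×10⁻⁵ × sin 34° = 8.15×10⁻⁵ s⁻¹
Component geostrophic relations (x east, y north):
u_g = −(1/(fρ)) ∂P/∂y,  v_g = (1/(fρ)) ∂P/∂x
u_g = −(1.8×10⁻³)/(8.15×10⁻⁵ × 1.17) = −18.9 m/s;  v_g = (2.9×10⁻³)/(8.15×10⁻⁵ × 1.17) = 30.4 m/s
|V_g| = √(u_g² + v_g²) = 35.8 m/s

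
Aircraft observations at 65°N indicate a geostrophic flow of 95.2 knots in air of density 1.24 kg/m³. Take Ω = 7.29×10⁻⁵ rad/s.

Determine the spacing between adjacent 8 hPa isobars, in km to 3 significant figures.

Coriolis parameter at 65°N:
f = 2Ω sin φ = 2 × 7.29×10⁻⁵ × sin 65° = 1.32×10⁻⁴ s⁻¹
Wind speed in SI: 95.2 knots = 49.0 m/s
Geostrophic balance rearranged: |∂P/∂n| = f ρ V_g
|∂P/∂n| = 1.32×10⁻⁴ × 1.24 × 49.0 = 8.02×10⁻³ Pa/m
Isobar spacing: Δn = ΔP/|∂P/∂n| = 800 Pa / 8.02×10⁻³ Pa/m = 99692 m ≈ 99.7 km

99.7 km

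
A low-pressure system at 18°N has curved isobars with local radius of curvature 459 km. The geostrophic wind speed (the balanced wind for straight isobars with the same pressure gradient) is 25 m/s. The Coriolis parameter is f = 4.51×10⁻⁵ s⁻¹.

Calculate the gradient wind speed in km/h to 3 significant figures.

Around a low, centrifugal force acts outward with Coriolis, so pressure-gradient force balances both:
(1/ρ)|∂P/∂n| = fV + V²/R  →  V² + fR·V − fR·V_g = 0
With fR = 4.51×10⁻⁵ × 459×10³ m = 20.7 m/s:
V = [−fR + √((fR)² + 4 fR V_g)]/2 = [−20.7 + √(20.7² + 4×20.7×25)]/2 = 14.6 m/s
Subgeostrophic (V < V_g = 25 m/s), as expected around a low.
Converting: 14.6 m/s × 3.6 = 52.7 km/h

52.7 km/h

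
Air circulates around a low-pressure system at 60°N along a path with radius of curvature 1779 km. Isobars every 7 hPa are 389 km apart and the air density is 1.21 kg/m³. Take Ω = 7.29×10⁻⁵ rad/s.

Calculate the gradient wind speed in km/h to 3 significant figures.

40.4 km/h

Coriolis parameter at 60°N:
f = 2Ω sin φ = 2 × 7.29×10⁻⁵ × sin 60° = 1.26×10⁻⁴ s⁻¹
Pressure gradient: |∂P/∂n| = 700 Pa / 389000 m = 1.80×10⁻³ Pa/m
Geostrophic speed: V_g = |∂P/∂n|/(fρ) = 1.80×10⁻³/(1.26×10⁻⁴ × 1.21) = 11.8 m/s
Around a low, centrifugal force acts outward with Coriolis, so pressure-gradient force balances both:
(1/ρ)|∂P/∂n| = fV + V²/R  →  V² + fR·V − fR·V_g = 0
With fR = 1.26×10⁻⁴ × 1779×10³ m = 225 m/s:
V = [−fR + √((fR)² + 4 fR V_g)]/2 = [−225 + √(225² + 4×225×11.8)]/2 = 11.2 m/s
Subgeostrophic (V < V_g = 11.8 m/s), as expected around a low.
Converting: 11.2 m/s × 3.6 = 40.4 km/h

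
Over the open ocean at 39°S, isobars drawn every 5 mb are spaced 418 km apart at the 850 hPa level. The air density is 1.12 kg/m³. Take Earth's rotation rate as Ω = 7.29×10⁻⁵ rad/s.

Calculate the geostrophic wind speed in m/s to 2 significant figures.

Coriolis parameter at 39°S:
f = 2Ω sin φ = 2 × 7.29×10⁻⁵ × sin 39° = 9.18×10⁻⁵ s⁻¹
Pressure gradient: |∂P/∂n| = 500 Pa / 418000 m = 1.20×10⁻³ Pa/m
Geostrophic balance (pressure-gradient force = Coriolis force):
V_g = (1/(fρ)) |∂P/∂n| = 1.20×10⁻³ / (9.18×10⁻⁵ × 1.12) = 11.6 m/s

12 m/s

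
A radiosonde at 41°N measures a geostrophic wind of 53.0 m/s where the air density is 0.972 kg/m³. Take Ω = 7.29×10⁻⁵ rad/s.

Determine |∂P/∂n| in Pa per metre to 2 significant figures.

4.9×10⁻³ Pa/m

Coriolis parameter at 41°N:
f = 2Ω sin φ = 2 × 7.29×10⁻⁵ × sin 41° = 9.57×10⁻⁵ s⁻¹
Geostrophic balance rearranged: |∂P/∂n| = f ρ V_g
|∂P/∂n| = 9.57×10⁻⁵ × 0.972 × 53.0 = 4.93×10⁻³ Pa/m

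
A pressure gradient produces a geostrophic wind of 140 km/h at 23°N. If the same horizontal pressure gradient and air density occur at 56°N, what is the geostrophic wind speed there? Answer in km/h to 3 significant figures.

66.0 km/h

With the same pressure gradient and density, V_g ∝ 1/f ∝ 1/sin φ.
V₂ = V₁ · sin φ₁ / sin φ₂ = 140 × sin 23° / sin 56°
V₂ = 140 × 0.3907/0.8290 = 66.0 km/h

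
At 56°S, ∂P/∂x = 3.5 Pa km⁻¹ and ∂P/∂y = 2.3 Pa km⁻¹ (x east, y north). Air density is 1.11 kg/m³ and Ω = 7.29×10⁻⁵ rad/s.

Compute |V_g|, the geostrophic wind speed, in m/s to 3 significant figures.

Coriolis parameter at 56°S:
f = 2Ω sin φ = 2 × 7.29×10⁻⁵ × sin 56° = 1.21×10⁻⁴ s⁻¹
In the Southern Hemisphere f is negative: f = −1.21×10⁻⁴ s⁻¹.
Component geostrophic relations (x east, y north):
u_g = −(1/(fρ)) ∂P/∂y,  v_g = (1/(fρ)) ∂P/∂x
u_g = −(2.3×10⁻³)/(−1.21×10⁻⁴ × 1.11) = 17.1 m/s;  v_g = (3.5×10⁻³)/(−1.21×10⁻⁴ × 1.11) = −26.1 m/s
|V_g| = √(u_g² + v_g²) = 31.2 m/s

31.2 m/s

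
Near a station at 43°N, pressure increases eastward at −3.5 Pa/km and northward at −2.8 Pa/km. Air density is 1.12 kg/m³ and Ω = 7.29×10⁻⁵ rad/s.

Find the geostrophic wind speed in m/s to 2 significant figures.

40 m/s

Coriolis parameter at 43°N:
f = 2Ω sin φ = 2 × 7.29×10⁻⁵ × sin 43° = 9.94×10⁻⁵ s⁻¹
Component geostrophic relations (x east, y north):
u_g = −(1/(fρ)) ∂P/∂y,  v_g = (1/(fρ)) ∂P/∂x
u_g = −(−2.8×10⁻³)/(9.94×10⁻⁵ × 1.12) = 25.1 m/s;  v_g = (−3.5×10⁻³)/(9.94×10⁻⁵ × 1.12) = −31.4 m/s
|V_g| = √(u_g² + v_g²) = 40.2 m/s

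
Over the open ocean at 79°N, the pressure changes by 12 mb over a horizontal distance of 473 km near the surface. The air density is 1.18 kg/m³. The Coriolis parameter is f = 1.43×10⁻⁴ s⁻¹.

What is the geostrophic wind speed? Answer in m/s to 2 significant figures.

Pressure gradient: |∂P/∂n| = 1200 Pa / 473000 m = 2.54×10⁻³ Pa/m
Geostrophic balance (pressure-gradient force = Coriolis force):
V_g = (1/(fρ)) |∂P/∂n| = 2.54×10⁻³ / (1.43×10⁻⁴ × 1.18) = 15.0 m/s

15 m/s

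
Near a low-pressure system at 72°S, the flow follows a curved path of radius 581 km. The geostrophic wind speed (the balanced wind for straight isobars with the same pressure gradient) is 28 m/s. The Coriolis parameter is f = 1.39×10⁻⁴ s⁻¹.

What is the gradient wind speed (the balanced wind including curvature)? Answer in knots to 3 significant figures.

Around a low, centrifugal force acts outward with Coriolis, so pressure-gradient force balances both:
(1/ρ)|∂P/∂n| = fV + V²/R  →  V² + fR·V − fR·V_g = 0
With fR = 1.39×10⁻⁴ × 581×10³ m = 80.8 m/s:
V = [−fR + √((fR)² + 4 fR V_g)]/2 = [−80.8 + √(80.8² + 4×80.8×28)]/2 = 22 m/s
Subgeostrophic (V < V_g = 28 m/s), as expected around a low.
Converting: 22 m/s × 1.944 = 42.8 knots

42.8 knots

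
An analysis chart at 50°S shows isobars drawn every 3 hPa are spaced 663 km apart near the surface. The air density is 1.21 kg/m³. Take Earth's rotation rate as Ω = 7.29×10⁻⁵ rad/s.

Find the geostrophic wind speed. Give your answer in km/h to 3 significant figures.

12.1 km/h

Coriolis parameter at 50°S:
f = 2Ω sin φ = 2 × 7.29×10⁻⁵ × sin 50° = 1.12×10⁻⁴ s⁻¹
Pressure gradient: |∂P/∂n| = 300 Pa / 663000 m = 4.52×10⁻⁴ Pa/m
Geostrophic balance (pressure-gradient force = Coriolis force):
V_g = (1/(fρ)) |∂P/∂n| = 4.52×10⁻⁴ / (1.12×10⁻⁴ × 1.21) = 3.35 m/s
Converting: 3.35 m/s × 3.6 = 12.1 km/h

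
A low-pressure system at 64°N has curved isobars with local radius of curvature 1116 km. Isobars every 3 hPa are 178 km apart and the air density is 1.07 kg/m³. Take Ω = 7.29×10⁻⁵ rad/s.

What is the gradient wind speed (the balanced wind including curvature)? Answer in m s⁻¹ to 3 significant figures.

Coriolis parameter at 64°N:
f = 2Ω sin φ = 2 × 7.29×10⁻⁵ × sin 64° = 1.31×10⁻⁴ s⁻¹
Pressure gradient: |∂P/∂n| = 300 Pa / 178000 m = 1.69×10⁻³ Pa/m
Geostrophic speed: V_g = |∂P/∂n|/(fρ) = 1.69×10⁻³/(1.31×10⁻⁴ × 1.07) = 12.0 m/s
Around a low, centrifugal force acts outward with Coriolis, so pressure-gradient force balances both:
(1/ρ)|∂P/∂n| = fV + V²/R  →  V² + fR·V − fR·V_g = 0
With fR = 1.31×10⁻⁴ × 1116×10³ m = 146 m/s:
V = [−fR + √((fR)² + 4 fR V_g)]/2 = [−146 + √(146² + 4×146×12)]/2 = 11.2 m/s
Subgeostrophic (V < V_g = 12 m/s), as expected around a low.

11.2 m s⁻¹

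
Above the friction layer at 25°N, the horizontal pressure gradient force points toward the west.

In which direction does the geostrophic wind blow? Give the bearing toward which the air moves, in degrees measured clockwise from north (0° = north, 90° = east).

The pressure-gradient force points toward the west (bearing 270°).
Geostrophic balance: in the Northern Hemisphere the Coriolis force deflects motion to the right, so the geostrophic wind blows 90° to the right of the pressure-gradient force (low pressure on the left).
Rotating 270° by 90° clockwise gives 000° — the wind blows toward the north.

000°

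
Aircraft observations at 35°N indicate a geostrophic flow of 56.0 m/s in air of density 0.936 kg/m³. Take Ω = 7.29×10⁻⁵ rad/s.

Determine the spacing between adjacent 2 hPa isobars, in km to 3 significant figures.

45.6 km

Coriolis parameter at 35°N:
f = 2Ω sin φ = 2 × 7.29×10⁻⁵ × sin 35° = 8.36×10⁻⁵ s⁻¹
Geostrophic balance rearranged: |∂P/∂n| = f ρ V_g
|∂P/∂n| = 8.36×10⁻⁵ × 0.936 × 56.0 = 4.38×10⁻³ Pa/m
Isobar spacing: Δn = ΔP/|∂P/∂n| = 200 Pa / 4.38×10⁻³ Pa/m = 45627 m ≈ 45.6 km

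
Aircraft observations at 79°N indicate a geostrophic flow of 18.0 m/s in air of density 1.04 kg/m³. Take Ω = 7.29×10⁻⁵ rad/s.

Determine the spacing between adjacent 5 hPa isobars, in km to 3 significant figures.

Coriolis parameter at 79°N:
f = 2Ω sin φ = 2 × 7.29×10⁻⁵ × sin 79° = 1.43×10⁻⁴ s⁻¹
Geostrophic balance rearranged: |∂P/∂n| = f ρ V_g
|∂P/∂n| = 1.43×10⁻⁴ × 1.04 × 18.0 = 2.68×10⁻³ Pa/m
Isobar spacing: Δn = ΔP/|∂P/∂n| = 500 Pa / 2.68×10⁻³ Pa/m = 186621 m ≈ 187 km

187 km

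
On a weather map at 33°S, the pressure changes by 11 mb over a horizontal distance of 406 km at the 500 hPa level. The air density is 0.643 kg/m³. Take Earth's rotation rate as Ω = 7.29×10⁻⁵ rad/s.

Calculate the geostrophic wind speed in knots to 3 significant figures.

Coriolis parameter at 33°S:
f = 2Ω sin φ = 2 × 7.29×10⁻⁵ × sin 33° = 7.94×10⁻⁵ s⁻¹
Pressure gradient: |∂P/∂n| = 1100 Pa / 406000 m = 2.71×10⁻³ Pa/m
Geostrophic balance (pressure-gradient force = Coriolis force):
V_g = (1/(fρ)) |∂P/∂n| = 2.71×10⁻³ / (7.94×10⁻⁵ × 0.643) = 53.1 m/s
Converting: 53.1 m/s × 1.944 = 103 knots

103 knots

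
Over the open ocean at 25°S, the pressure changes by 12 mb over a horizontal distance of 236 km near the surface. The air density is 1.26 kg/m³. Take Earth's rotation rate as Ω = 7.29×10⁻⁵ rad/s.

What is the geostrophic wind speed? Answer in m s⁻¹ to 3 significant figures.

65.5 m s⁻¹

Coriolis parameter at 25°S:
f = 2Ω sin φ = 2 × 7.29×10⁻⁵ × sin 25° = 6.16×10⁻⁵ s⁻¹
Pressure gradient: |∂P/∂n| = 1200 Pa / 236000 m = 5.08×10⁻³ Pa/m
Geostrophic balance (pressure-gradient force = Coriolis force):
V_g = (1/(fρ)) |∂P/∂n| = 5.08×10⁻³ / (6.16×10⁻⁵ × 1.26) = 65.5 m/s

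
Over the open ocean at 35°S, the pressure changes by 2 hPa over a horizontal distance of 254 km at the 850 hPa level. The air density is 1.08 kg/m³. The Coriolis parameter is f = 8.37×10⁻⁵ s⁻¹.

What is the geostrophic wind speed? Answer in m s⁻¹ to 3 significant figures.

Pressure gradient: |∂P/∂n| = 200 Pa / 254000 m = 7.87×10⁻⁴ Pa/m
Geostrophic balance (pressure-gradient force = Coriolis force):
V_g = (1/(fρ)) |∂P/∂n| = 7.87×10⁻⁴ / (8.37×10⁻⁵ × 1.08) = 8.71 m/s

8.71 m s⁻¹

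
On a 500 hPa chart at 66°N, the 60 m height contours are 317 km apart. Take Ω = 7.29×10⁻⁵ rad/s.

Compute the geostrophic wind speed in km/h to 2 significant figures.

Coriolis parameter at 66°N:
f = 2Ω sin φ = 2 × 7.29×10⁻⁵ × sin 66° = 1.33×10⁻⁴ s⁻¹
Height gradient: |∂Z/∂n| = 60 m / 317000 m = 1.89×10⁻⁴
On a pressure surface, geostrophic balance gives V_g = (g/f)|∂Z/∂n|:
V_g = 9.81 × 1.89×10⁻⁴ / 1.33×10⁻⁴ = 13.9 m/s
Converting: 13.9 m/s × 3.6 = 50 km/h

50 km/h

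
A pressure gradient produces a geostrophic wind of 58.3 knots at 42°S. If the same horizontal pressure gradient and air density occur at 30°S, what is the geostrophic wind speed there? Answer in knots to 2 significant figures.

With the same pressure gradient and density, V_g ∝ 1/f ∝ 1/sin φ.
V₂ = V₁ · sin φ₁ / sin φ₂ = 58.3 × sin 42° / sin 30°
V₂ = 58.3 × 0.6691/0.5000 = 78 knots

78 knots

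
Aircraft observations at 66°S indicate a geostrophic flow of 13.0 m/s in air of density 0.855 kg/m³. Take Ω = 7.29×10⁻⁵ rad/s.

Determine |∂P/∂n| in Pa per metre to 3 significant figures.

Coriolis parameter at 66°S:
f = 2Ω sin φ = 2 × 7.29×10⁻⁵ × sin 66° = 1.33×10⁻⁴ s⁻¹
Geostrophic balance rearranged: |∂P/∂n| = f ρ V_g
|∂P/∂n| = 1.33×10⁻⁴ × 0.855 × 13.0 = 1.48×10⁻³ Pa/m

1.48×10⁻³ Pa/m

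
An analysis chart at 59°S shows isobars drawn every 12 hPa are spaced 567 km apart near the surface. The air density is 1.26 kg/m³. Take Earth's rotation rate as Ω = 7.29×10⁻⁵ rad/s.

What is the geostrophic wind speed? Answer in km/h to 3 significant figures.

48.4 km/h

Coriolis parameter at 59°S:
f = 2Ω sin φ = 2 × 7.29×10⁻⁵ × sin 59° = 1.25×10⁻⁴ s⁻¹
Pressure gradient: |∂P/∂n| = 1200 Pa / 567000 m = 2.12×10⁻³ Pa/m
Geostrophic balance (pressure-gradient force = Coriolis force):
V_g = (1/(fρ)) |∂P/∂n| = 2.12×10⁻³ / (1.25×10⁻⁴ × 1.26) = 13.4 m/s
Converting: 13.4 m/s × 3.6 = 48.4 km/h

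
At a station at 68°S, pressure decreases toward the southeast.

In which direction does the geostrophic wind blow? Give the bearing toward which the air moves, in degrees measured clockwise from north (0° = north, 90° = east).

045°

The pressure-gradient force points toward the southeast (bearing 135°).
Geostrophic balance: in the Southern Hemisphere the Coriolis force deflects motion to the left, so the geostrophic wind blows 90° to the left of the pressure-gradient force (low pressure on the right).
Rotating 135° by 90° counterclockwise gives 045° — the wind blows toward the northeast.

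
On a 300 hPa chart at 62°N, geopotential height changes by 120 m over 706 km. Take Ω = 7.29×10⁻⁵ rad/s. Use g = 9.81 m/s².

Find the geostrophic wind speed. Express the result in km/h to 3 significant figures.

46.6 km/h

Coriolis parameter at 62°N:
f = 2Ω sin φ = 2 × 7.29×10⁻⁵ × sin 62° = 1.29×10⁻⁴ s⁻¹
Height gradient: |∂Z/∂n| = 120 m / 706000 m = 1.70×10⁻⁴
On a pressure surface, geostrophic balance gives V_g = (g/f)|∂Z/∂n|:
V_g = 9.81 × 1.70×10⁻⁴ / 1.29×10⁻⁴ = 13.0 m/s
Converting: 13.0 m/s × 3.6 = 46.6 km/h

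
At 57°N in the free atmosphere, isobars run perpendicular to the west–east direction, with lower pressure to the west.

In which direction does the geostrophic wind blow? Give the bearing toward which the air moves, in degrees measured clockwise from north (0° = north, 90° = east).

The pressure-gradient force points toward the west (bearing 270°).
Geostrophic balance: in the Northern Hemisphere the Coriolis force deflects motion to the right, so the geostrophic wind blows 90° to the right of the pressure-gradient force (low pressure on the left).
Rotating 270° by 90° clockwise gives 000° — the wind blows toward the north.

000°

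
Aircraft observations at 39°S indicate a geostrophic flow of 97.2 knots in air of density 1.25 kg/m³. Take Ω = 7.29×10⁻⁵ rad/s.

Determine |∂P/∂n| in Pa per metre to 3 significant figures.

5.74×10⁻³ Pa/m

Coriolis parameter at 39°S:
f = 2Ω sin φ = 2 × 7.29×10⁻⁵ × sin 39° = 9.18×10⁻⁵ s⁻¹
Wind speed in SI: 97.2 knots = 50.0 m/s
Geostrophic balance rearranged: |∂P/∂n| = f ρ V_g
|∂P/∂n| = 9.18×10⁻⁵ × 1.25 × 50.0 = 5.74×10⁻³ Pa/m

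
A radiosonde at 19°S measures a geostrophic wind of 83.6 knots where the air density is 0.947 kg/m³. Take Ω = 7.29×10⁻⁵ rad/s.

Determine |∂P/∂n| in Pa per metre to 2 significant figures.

1.9×10⁻³ Pa/m

Coriolis parameter at 19°S:
f = 2Ω sin φ = 2 × 7.29×10⁻⁵ × sin 19° = 4.75×10⁻⁵ s⁻¹
Wind speed in SI: 83.6 knots = 43.0 m/s
Geostrophic balance rearranged: |∂P/∂n| = f ρ V_g
|∂P/∂n| = 4.75×10⁻⁵ × 0.947 × 43.0 = 1.93×10⁻³ Pa/m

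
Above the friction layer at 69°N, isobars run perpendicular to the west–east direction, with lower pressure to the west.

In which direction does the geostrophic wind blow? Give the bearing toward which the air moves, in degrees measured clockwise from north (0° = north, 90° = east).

The pressure-gradient force points toward the west (bearing 270°).
Geostrophic balance: in the Northern Hemisphere the Coriolis force deflects motion to the right, so the geostrophic wind blows 90° to the right of the pressure-gradient force (low pressure on the left).
Rotating 270° by 90° clockwise gives 000° — the wind blows toward the north.

000°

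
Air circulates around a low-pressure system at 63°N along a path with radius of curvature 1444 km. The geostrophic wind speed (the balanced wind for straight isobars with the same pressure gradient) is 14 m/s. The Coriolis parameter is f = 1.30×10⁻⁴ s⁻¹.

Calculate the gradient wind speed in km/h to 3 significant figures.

Around a low, centrifugal force acts outward with Coriolis, so pressure-gradient force balances both:
(1/ρ)|∂P/∂n| = fV + V²/R  →  V² + fR·V − fR·V_g = 0
With fR = 1.30×10⁻⁴ × 1444×10³ m = 188 m/s:
V = [−fR + √((fR)² + 4 fR V_g)]/2 = [−188 + √(188² + 4×188×14)]/2 = 13.1 m/s
Subgeostrophic (V < V_g = 14 m/s), as expected around a low.
Converting: 13.1 m/s × 3.6 = 47.1 km/h

47.1 km/h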